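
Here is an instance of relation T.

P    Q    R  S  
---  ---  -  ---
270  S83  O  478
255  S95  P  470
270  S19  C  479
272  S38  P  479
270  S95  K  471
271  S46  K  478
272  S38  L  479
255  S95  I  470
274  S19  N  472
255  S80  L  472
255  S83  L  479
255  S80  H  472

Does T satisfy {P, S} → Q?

Yes

(P=270, S=478): 1 row → Q = S83 ✓
(P=255, S=470): 2 rows → Q = S95, S95 ✓
(P=270, S=479): 1 row → Q = S19 ✓
(P=272, S=479): 2 rows → Q = S38, S38 ✓
(P=270, S=471): 1 row → Q = S95 ✓
(P=271, S=478): 1 row → Q = S46 ✓
(P=274, S=472): 1 row → Q = S19 ✓
(P=255, S=472): 2 rows → Q = S80, S80 ✓
(P=255, S=479): 1 row → Q = S83 ✓
Every {P, S} value is associated with a single Q value, so {P, S} → Q holds.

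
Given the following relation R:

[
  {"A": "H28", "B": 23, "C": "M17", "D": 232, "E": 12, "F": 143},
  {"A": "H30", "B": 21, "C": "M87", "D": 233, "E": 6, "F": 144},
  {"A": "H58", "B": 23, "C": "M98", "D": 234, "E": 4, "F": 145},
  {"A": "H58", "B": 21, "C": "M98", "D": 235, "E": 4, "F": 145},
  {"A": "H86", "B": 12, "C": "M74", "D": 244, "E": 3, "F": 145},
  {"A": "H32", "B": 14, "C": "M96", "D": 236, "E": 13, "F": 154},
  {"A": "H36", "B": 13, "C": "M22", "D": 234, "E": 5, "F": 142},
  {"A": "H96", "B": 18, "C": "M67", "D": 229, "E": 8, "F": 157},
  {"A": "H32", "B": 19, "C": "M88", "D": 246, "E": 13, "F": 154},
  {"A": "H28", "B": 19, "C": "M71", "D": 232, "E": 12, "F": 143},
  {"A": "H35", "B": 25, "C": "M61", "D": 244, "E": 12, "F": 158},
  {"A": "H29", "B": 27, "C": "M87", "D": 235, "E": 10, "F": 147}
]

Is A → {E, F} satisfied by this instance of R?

A=H28: 2 rows → {E,F} = (12, 143), (12, 143) ✓
A=H30: 1 row → {E,F} = (6, 144) ✓
A=H58: 2 rows → {E,F} = (4, 145), (4, 145) ✓
A=H86: 1 row → {E,F} = (3, 145) ✓
A=H32: 2 rows → {E,F} = (13, 154), (13, 154) ✓
A=H36: 1 row → {E,F} = (5, 142) ✓
A=H96: 1 row → {E,F} = (8, 157) ✓
A=H35: 1 row → {E,F} = (12, 158) ✓
A=H29: 1 row → {E,F} = (10, 147) ✓
Every A value is associated with a single {E, F} value, so A → {E, F} holds.

Yes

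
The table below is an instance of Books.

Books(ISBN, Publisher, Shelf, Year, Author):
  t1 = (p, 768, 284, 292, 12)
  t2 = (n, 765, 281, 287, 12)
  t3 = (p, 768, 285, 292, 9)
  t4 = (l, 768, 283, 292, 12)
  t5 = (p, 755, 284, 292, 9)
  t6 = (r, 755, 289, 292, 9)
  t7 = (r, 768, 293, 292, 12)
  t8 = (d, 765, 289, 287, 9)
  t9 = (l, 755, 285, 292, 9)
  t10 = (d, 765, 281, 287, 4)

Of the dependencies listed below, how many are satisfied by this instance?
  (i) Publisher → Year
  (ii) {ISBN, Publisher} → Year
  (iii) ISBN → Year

(i) Publisher → Year: every LHS value maps to a single RHS value — holds.
(ii) {ISBN, Publisher} → Year: every LHS value maps to a single RHS value — holds.
(iii) ISBN → Year: every LHS value maps to a single RHS value — holds.
3 of the 3 dependencies hold.

3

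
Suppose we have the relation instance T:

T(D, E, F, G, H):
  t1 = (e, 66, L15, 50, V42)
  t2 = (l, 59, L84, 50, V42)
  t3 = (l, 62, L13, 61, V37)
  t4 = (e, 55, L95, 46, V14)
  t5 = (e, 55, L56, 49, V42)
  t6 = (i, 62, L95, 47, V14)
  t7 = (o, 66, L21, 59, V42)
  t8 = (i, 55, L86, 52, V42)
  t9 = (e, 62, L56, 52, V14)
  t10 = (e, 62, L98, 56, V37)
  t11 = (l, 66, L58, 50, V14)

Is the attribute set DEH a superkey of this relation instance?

Yes

All 11 rows have distinct DEH values, so DEH → (all attributes) holds and DEH is a superkey.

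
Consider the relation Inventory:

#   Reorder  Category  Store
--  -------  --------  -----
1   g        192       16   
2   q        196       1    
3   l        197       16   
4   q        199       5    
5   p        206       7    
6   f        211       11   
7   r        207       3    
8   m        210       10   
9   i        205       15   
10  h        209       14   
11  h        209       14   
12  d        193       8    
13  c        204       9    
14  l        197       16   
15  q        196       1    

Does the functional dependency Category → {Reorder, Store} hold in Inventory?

Category=192: row 1 → {Reorder,Store} = (g, 16) ✓
Category=196: rows 2, 15 → {Reorder,Store} = (q, 1), (q, 1) ✓
Category=197: rows 3, 14 → {Reorder,Store} = (l, 16), (l, 16) ✓
Category=199: row 4 → {Reorder,Store} = (q, 5) ✓
Category=206: row 5 → {Reorder,Store} = (p, 7) ✓
Category=211: row 6 → {Reorder,Store} = (f, 11) ✓
Category=207: row 7 → {Reorder,Store} = (r, 3) ✓
Category=210: row 8 → {Reorder,Store} = (m, 10) ✓
Category=205: row 9 → {Reorder,Store} = (i, 15) ✓
Category=209: rows 10, 11 → {Reorder,Store} = (h, 14), (h, 14) ✓
Category=193: row 12 → {Reorder,Store} = (d, 8) ✓
Category=204: row 13 → {Reorder,Store} = (c, 9) ✓
Every Category value is associated with a single {Reorder, Store} value, so Category → {Reorder, Store} holds.

Yes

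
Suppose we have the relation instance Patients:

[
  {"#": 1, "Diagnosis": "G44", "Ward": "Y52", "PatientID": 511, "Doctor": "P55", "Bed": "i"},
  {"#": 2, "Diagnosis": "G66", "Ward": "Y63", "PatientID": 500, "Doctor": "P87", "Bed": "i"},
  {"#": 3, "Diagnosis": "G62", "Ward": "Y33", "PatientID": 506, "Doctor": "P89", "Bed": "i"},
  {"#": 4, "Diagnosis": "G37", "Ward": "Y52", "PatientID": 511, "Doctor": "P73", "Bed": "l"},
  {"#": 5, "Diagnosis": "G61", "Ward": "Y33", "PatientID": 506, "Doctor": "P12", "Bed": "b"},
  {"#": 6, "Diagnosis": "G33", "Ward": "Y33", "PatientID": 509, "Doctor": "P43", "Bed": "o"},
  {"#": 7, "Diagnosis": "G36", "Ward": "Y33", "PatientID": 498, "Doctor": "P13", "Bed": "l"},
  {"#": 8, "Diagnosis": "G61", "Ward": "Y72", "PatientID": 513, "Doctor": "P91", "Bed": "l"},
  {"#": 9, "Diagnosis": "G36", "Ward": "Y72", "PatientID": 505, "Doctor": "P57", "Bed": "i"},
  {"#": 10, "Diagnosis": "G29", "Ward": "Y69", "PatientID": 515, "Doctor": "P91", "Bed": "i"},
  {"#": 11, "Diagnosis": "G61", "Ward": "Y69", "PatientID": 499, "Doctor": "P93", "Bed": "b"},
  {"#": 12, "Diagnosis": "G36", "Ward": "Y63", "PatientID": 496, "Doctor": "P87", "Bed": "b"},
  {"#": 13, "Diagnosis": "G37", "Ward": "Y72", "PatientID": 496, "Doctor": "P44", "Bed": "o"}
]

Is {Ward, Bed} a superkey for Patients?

All 13 rows have distinct {Ward, Bed} values, so {Ward, Bed} → (all attributes) holds and {Ward, Bed} is a superkey.

Yes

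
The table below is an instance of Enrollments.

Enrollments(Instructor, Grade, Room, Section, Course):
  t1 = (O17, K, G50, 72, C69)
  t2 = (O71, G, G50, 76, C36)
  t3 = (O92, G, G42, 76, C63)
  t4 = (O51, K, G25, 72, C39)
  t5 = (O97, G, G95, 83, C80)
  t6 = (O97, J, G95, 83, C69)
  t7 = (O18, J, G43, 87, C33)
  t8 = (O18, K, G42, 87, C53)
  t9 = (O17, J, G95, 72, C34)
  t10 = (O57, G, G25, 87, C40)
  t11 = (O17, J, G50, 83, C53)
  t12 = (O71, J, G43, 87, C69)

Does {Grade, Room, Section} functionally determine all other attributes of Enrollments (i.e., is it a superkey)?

No

Rows 7 and 12 have the same {Grade, Room, Section} value (Grade=J, Room=G43, Section=87) but are distinct tuples, so {Grade, Room, Section} does not determine every attribute — not a superkey.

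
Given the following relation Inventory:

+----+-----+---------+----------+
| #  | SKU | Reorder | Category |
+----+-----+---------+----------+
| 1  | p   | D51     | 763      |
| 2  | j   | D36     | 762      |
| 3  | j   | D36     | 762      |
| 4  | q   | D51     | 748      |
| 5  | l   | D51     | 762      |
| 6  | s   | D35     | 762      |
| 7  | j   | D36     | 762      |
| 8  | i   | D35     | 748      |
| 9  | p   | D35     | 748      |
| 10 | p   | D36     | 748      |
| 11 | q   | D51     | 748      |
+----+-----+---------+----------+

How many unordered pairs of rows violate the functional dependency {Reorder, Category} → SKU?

(Reorder=D36, Category=762): all 3 rows agree on SKU — 0 pairs.
(Reorder=D51, Category=748): all 2 rows agree on SKU — 0 pairs.
(Reorder=D35, Category=748): violating pairs (8,9) — 1 pair.

1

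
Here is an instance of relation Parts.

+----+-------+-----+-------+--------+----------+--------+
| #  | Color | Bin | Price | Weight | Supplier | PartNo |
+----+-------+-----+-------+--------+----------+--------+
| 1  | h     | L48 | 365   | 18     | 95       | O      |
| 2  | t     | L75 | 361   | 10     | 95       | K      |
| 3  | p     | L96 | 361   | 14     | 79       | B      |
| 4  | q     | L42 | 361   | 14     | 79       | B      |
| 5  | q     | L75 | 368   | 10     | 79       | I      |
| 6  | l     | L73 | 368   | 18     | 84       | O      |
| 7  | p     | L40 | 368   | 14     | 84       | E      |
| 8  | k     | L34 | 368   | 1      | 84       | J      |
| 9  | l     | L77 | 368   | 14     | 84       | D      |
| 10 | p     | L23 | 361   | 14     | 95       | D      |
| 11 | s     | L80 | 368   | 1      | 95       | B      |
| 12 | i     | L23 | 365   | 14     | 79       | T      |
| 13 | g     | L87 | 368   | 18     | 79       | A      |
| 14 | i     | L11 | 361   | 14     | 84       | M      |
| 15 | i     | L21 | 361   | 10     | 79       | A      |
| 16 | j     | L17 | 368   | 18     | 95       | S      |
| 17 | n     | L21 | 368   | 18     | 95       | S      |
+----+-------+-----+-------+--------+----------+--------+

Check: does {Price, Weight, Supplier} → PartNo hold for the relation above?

(Price=365, Weight=18, Supplier=95): row 1 → PartNo = O ✓
(Price=361, Weight=10, Supplier=95): row 2 → PartNo = K ✓
(Price=361, Weight=14, Supplier=79): rows 3, 4 → PartNo = B, B ✓
(Price=368, Weight=10, Supplier=79): row 5 → PartNo = I ✓
(Price=368, Weight=18, Supplier=84): row 6 → PartNo = O ✓
(Price=368, Weight=14, Supplier=84): rows 7, 9 → PartNo takes values {E, D} — violation
(Price=368, Weight=1, Supplier=84): row 8 → PartNo = J ✓
(Price=361, Weight=14, Supplier=95): row 10 → PartNo = D ✓
(Price=368, Weight=1, Supplier=95): row 11 → PartNo = B ✓
(Price=365, Weight=14, Supplier=79): row 12 → PartNo = T ✓
(Price=368, Weight=18, Supplier=79): row 13 → PartNo = A ✓
(Price=361, Weight=14, Supplier=84): row 14 → PartNo = M ✓
(Price=361, Weight=10, Supplier=79): row 15 → PartNo = A ✓
(Price=368, Weight=18, Supplier=95): rows 16, 17 → PartNo = S, S ✓
Two rows agree on {Price, Weight, Supplier} but differ on PartNo, so {Price, Weight, Supplier} → PartNo does not hold.

No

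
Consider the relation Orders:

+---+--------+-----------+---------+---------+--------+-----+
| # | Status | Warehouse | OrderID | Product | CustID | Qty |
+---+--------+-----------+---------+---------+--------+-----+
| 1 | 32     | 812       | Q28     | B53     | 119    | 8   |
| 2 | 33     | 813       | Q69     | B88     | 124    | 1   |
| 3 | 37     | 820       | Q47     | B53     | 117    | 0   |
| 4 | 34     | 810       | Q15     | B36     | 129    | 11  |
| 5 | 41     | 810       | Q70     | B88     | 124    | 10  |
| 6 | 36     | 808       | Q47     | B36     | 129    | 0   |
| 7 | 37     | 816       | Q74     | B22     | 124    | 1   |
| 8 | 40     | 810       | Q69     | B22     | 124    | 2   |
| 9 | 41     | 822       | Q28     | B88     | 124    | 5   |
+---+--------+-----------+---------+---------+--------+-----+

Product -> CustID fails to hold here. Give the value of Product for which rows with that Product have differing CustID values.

B53

Product=B53: rows 1, 3 → CustID takes values {119, 117} — violation
Product=B88: rows 2, 5, 9 → CustID = 124, 124, 124 ✓
Product=B36: rows 4, 6 → CustID = 129, 129 ✓
Product=B22: rows 7, 8 → CustID = 124, 124 ✓
The only Product value with inconsistent CustID is Product=B53.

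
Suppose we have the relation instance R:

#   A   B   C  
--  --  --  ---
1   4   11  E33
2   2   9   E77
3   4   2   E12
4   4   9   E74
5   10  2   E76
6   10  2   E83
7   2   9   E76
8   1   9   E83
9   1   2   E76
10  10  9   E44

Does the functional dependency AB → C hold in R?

(A=4, B=11): row 1 → C = E33 ✓
(A=2, B=9): rows 2, 7 → C takes values {E77, E76} — violation
(A=4, B=2): row 3 → C = E12 ✓
(A=4, B=9): row 4 → C = E74 ✓
(A=10, B=2): rows 5, 6 → C takes values {E76, E83} — violation
(A=1, B=9): row 8 → C = E83 ✓
(A=1, B=2): row 9 → C = E76 ✓
(A=10, B=9): row 10 → C = E44 ✓
Two rows agree on AB but differ on C, so AB → C does not hold.

No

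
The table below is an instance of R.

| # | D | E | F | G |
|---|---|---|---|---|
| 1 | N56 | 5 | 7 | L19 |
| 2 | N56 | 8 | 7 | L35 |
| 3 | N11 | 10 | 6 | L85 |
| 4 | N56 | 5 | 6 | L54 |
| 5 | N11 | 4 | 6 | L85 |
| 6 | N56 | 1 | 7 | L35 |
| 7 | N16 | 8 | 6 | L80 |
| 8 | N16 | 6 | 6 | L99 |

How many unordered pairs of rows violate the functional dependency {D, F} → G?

(D=N56, F=7): violating pairs (1,2), (1,6) — 2 pairs.
(D=N11, F=6): all 2 rows agree on G — 0 pairs.
(D=N16, F=6): violating pairs (7,8) — 1 pair.

3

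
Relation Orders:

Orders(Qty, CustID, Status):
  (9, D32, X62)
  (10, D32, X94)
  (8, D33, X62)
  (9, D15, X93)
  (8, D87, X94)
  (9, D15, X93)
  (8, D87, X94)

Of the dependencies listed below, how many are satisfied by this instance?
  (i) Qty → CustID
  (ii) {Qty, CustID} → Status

1

(i) Qty → CustID: Qty=9: 3 rows → CustID takes values {D32, D15} — violation; Qty=8: 3 rows → CustID takes values {D33, D87} — violation — fails.
(ii) {Qty, CustID} → Status: every LHS value maps to a single RHS value — holds.
1 of the 2 dependencies holds.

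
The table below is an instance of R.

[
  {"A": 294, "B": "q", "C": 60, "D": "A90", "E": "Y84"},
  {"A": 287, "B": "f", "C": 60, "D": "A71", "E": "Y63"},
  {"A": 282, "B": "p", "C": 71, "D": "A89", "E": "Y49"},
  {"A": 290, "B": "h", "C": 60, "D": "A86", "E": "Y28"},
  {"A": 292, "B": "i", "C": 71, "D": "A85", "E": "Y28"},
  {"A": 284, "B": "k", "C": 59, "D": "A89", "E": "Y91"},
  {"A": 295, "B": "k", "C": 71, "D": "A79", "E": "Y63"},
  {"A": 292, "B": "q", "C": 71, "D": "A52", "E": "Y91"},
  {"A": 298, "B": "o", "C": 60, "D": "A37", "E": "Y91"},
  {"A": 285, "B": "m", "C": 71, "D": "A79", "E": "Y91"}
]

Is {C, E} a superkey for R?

No

Two distinct rows share (C=71, E=Y91), so {C, E} does not determine every attribute — not a superkey.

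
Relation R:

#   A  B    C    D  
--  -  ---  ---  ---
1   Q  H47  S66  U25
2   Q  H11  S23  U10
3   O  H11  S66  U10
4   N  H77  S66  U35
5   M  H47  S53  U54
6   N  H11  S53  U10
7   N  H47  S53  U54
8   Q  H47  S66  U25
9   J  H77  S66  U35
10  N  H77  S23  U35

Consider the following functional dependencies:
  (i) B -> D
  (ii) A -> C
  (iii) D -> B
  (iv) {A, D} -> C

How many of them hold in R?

(i) B -> D: B=H47: rows 1, 5, 7, 8 → D takes values {U25, U54} — violation — fails.
(ii) A -> C: A=Q: rows 1, 2, 8 → C takes values {S66, S23} — violation; A=N: rows 4, 6, 7, 10 → C takes values {S66, S53, S23} — violation — fails.
(iii) D -> B: every LHS value maps to a single RHS value — holds.
(iv) {A, D} -> C: (A=N, D=U35): rows 4, 10 → C takes values {S66, S23} — violation — fails.
1 of the 4 dependencies holds.

1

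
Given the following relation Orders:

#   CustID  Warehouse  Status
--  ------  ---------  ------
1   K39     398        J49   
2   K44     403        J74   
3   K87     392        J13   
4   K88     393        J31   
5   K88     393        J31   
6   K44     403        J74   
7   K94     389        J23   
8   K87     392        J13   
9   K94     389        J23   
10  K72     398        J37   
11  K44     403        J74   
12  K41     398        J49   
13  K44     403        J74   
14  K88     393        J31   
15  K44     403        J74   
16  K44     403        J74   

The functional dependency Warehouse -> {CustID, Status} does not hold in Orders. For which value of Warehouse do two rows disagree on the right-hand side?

Warehouse=398: rows 1, 10, 12 → {CustID,Status} takes values {(K39, J49), (K72, J37), (K41, J49)} — violation
Warehouse=403: rows 2, 6, 11, 13, 15, 16 → {CustID,Status} = (K44, J74), (K44, J74), (K44, J74), (K44, J74), (K44, J74), (K44, J74) ✓
Warehouse=392: rows 3, 8 → {CustID,Status} = (K87, J13), (K87, J13) ✓
Warehouse=393: rows 4, 5, 14 → {CustID,Status} = (K88, J31), (K88, J31), (K88, J31) ✓
Warehouse=389: rows 7, 9 → {CustID,Status} = (K94, J23), (K94, J23) ✓
The only Warehouse value with inconsistent RHS is Warehouse=398.

398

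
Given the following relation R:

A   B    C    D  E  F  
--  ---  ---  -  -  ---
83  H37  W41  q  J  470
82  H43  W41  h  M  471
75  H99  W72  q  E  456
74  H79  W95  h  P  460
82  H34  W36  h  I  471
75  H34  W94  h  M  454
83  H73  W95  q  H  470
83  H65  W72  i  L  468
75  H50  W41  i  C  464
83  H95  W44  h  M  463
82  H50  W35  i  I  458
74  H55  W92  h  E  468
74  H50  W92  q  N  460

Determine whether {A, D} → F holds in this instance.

(A=83, D=q): 2 rows → F = 470, 470 ✓
(A=82, D=h): 2 rows → F = 471, 471 ✓
(A=75, D=q): 1 row → F = 456 ✓
(A=74, D=h): 2 rows → F takes values {460, 468} — violation
(A=75, D=h): 1 row → F = 454 ✓
(A=83, D=i): 1 row → F = 468 ✓
(A=75, D=i): 1 row → F = 464 ✓
(A=83, D=h): 1 row → F = 463 ✓
(A=82, D=i): 1 row → F = 458 ✓
(A=74, D=q): 1 row → F = 460 ✓
Two rows agree on {A, D} but differ on F, so {A, D} → F does not hold.

No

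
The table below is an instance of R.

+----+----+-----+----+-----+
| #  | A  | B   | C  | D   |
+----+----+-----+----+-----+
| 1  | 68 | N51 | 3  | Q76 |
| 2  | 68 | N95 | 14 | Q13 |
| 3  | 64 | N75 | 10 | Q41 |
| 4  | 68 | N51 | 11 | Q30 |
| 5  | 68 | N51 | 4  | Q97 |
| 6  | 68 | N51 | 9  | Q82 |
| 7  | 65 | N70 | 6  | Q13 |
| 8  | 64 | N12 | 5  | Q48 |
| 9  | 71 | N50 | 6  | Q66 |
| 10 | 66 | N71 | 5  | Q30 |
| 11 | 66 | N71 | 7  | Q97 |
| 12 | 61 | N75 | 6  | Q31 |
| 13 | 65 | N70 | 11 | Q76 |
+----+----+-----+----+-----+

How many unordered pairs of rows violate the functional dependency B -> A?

B=N51: all 4 rows agree on A — 0 pairs.
B=N75: violating pairs (3,12) — 1 pair.
B=N70: all 2 rows agree on A — 0 pairs.
B=N71: all 2 rows agree on A — 0 pairs.

1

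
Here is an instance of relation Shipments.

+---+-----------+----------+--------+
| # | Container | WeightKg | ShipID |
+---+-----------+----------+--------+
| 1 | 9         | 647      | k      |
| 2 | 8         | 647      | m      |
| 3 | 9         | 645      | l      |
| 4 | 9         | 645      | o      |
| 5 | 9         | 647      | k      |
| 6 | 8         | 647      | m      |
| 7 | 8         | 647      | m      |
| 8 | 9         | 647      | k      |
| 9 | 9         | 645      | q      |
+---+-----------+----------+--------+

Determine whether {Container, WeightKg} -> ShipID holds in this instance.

No

(Container=9, WeightKg=647): rows 1, 5, 8 → ShipID = k, k, k ✓
(Container=8, WeightKg=647): rows 2, 6, 7 → ShipID = m, m, m ✓
(Container=9, WeightKg=645): rows 3, 4, 9 → ShipID takes values {l, o, q} — violation
Two rows agree on {Container, WeightKg} but differ on ShipID, so {Container, WeightKg} -> ShipID does not hold.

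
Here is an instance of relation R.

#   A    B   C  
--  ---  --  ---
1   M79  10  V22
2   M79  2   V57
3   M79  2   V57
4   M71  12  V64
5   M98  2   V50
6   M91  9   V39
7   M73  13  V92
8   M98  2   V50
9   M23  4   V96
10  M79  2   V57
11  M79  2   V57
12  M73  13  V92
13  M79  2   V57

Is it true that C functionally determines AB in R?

C=V22: row 1 → {A,B} = (M79, 10) ✓
C=V57: rows 2, 3, 10, 11, 13 → {A,B} = (M79, 2), (M79, 2), (M79, 2), (M79, 2), (M79, 2) ✓
C=V64: row 4 → {A,B} = (M71, 12) ✓
C=V50: rows 5, 8 → {A,B} = (M98, 2), (M98, 2) ✓
C=V39: row 6 → {A,B} = (M91, 9) ✓
C=V92: rows 7, 12 → {A,B} = (M73, 13), (M73, 13) ✓
C=V96: row 9 → {A,B} = (M23, 4) ✓
Every C value is associated with a single AB value, so C -> AB holds.

Yes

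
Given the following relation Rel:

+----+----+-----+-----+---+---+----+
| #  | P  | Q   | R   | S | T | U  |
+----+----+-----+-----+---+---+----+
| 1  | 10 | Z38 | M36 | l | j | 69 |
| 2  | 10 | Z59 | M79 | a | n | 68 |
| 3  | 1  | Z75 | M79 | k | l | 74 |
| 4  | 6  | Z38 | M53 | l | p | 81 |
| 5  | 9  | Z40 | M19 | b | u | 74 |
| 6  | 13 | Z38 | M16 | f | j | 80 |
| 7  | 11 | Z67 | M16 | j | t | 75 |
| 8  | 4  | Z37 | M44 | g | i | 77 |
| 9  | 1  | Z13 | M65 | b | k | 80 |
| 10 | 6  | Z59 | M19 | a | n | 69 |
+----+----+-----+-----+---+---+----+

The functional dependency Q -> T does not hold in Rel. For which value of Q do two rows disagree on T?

Z38

Q=Z38: rows 1, 4, 6 → T takes values {j, p} — violation
Q=Z59: rows 2, 10 → T = n, n ✓
Q=Z75: row 3 → T = l ✓
Q=Z40: row 5 → T = u ✓
Q=Z67: row 7 → T = t ✓
Q=Z37: row 8 → T = i ✓
Q=Z13: row 9 → T = k ✓
The only Q value with inconsistent T is Q=Z38.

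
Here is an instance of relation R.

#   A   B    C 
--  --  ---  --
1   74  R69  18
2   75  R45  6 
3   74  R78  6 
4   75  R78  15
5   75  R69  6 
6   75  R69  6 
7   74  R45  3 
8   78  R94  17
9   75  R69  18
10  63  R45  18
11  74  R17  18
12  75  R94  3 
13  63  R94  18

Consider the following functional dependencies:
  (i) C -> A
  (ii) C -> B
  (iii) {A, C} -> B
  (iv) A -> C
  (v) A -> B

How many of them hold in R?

(i) C -> A: C=18: rows 1, 9, 10, 11, 13 → A takes values {74, 75, 63} — violation; C=6: rows 2, 3, 5, 6 → A takes values {75, 74} — violation; C=3: rows 7, 12 → A takes values {74, 75} — violation — fails.
(ii) C -> B: C=18: rows 1, 9, 10, 11, 13 → B takes values {R69, R45, R17, R94} — violation; C=6: rows 2, 3, 5, 6 → B takes values {R45, R78, R69} — violation; C=3: rows 7, 12 → B takes values {R45, R94} — violation — fails.
(iii) {A, C} -> B: (A=74, C=18): rows 1, 11 → B takes values {R69, R17} — violation; (A=75, C=6): rows 2, 5, 6 → B takes values {R45, R69} — violation; (A=63, C=18): rows 10, 13 → B takes values {R45, R94} — violation — fails.
(iv) A -> C: A=74: rows 1, 3, 7, 11 → C takes values {18, 6, 3} — violation; A=75: rows 2, 4, 5, 6, 9, 12 → C takes values {6, 15, 18, 3} — violation — fails.
(v) A -> B: A=74: rows 1, 3, 7, 11 → B takes values {R69, R78, R45, R17} — violation; A=75: rows 2, 4, 5, 6, 9, 12 → B takes values {R45, R78, R69, R94} — violation; A=63: rows 10, 13 → B takes values {R45, R94} — violation — fails.
None of the 5 dependencies hold.

0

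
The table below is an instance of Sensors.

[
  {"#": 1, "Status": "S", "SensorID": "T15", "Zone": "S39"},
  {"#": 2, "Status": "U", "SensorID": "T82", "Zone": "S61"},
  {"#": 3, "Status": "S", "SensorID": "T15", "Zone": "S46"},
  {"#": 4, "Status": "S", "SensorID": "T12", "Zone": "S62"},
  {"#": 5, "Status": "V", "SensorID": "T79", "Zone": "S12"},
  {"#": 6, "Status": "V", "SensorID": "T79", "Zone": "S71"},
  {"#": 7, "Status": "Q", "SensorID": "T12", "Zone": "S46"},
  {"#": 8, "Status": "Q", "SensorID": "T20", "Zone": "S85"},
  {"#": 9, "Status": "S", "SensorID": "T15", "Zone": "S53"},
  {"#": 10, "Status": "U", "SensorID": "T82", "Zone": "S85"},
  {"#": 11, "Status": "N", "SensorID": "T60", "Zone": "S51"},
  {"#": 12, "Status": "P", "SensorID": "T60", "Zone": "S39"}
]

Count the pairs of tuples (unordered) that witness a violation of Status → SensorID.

Status=S: violating pairs (1,4), (3,4), (4,9) — 3 pairs.
Status=U: all 2 rows agree on SensorID — 0 pairs.
Status=V: all 2 rows agree on SensorID — 0 pairs.
Status=Q: violating pairs (7,8) — 1 pair.

4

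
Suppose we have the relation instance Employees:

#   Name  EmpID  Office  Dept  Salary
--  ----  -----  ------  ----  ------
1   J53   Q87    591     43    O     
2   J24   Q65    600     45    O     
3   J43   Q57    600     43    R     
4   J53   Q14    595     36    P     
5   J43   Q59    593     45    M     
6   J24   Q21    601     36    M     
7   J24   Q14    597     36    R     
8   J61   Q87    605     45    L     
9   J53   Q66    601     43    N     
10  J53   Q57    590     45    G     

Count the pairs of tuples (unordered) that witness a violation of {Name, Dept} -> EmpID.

2

(Name=J53, Dept=43): violating pairs (1,9) — 1 pair.
(Name=J24, Dept=36): violating pairs (6,7) — 1 pair.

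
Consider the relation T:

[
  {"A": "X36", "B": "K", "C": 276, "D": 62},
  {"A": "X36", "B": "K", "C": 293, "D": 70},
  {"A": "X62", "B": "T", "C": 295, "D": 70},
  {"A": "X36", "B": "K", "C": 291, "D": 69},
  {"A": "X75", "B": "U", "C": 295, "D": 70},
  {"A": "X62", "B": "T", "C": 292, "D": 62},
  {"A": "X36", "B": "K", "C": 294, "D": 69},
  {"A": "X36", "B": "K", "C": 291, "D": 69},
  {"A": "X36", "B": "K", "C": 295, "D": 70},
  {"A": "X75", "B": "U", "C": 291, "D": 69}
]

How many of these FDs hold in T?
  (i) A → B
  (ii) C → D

(i) A → B: every LHS value maps to a single RHS value — holds.
(ii) C → D: every LHS value maps to a single RHS value — holds.
2 of the 2 dependencies hold.

2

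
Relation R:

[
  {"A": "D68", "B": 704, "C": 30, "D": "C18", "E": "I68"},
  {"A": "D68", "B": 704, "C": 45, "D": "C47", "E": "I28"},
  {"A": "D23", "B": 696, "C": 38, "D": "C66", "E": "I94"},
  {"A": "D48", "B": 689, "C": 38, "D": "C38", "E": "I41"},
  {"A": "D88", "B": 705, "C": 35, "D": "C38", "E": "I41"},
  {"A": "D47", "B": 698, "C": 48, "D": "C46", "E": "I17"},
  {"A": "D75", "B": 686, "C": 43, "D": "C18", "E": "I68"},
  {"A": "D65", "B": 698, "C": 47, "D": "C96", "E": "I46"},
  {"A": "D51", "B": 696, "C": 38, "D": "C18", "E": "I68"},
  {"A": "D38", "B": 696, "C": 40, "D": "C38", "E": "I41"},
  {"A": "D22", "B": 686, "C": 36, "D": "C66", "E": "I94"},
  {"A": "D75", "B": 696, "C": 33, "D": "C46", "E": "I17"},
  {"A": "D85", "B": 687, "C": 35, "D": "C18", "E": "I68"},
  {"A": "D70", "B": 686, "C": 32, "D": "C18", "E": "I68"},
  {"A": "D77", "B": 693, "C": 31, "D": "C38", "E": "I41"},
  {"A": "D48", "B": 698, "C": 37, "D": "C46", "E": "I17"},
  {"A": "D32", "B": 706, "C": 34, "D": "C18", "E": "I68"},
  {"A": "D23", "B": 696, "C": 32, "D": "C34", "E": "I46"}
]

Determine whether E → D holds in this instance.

No

E=I68: 6 rows → D = C18, C18, C18, C18, C18, C18 ✓
E=I28: 1 row → D = C47 ✓
E=I94: 2 rows → D = C66, C66 ✓
E=I41: 4 rows → D = C38, C38, C38, C38 ✓
E=I17: 3 rows → D = C46, C46, C46 ✓
E=I46: 2 rows → D takes values {C96, C34} — violation
Two rows agree on E but differ on D, so E → D does not hold.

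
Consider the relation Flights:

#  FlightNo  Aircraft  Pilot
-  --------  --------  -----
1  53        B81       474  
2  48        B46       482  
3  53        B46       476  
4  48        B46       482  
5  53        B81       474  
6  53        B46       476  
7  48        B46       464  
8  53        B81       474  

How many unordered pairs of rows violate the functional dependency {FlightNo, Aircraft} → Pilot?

2

(FlightNo=53, Aircraft=B81): all 3 rows agree on Pilot — 0 pairs.
(FlightNo=48, Aircraft=B46): violating pairs (2,7), (4,7) — 2 pairs.
(FlightNo=53, Aircraft=B46): all 2 rows agree on Pilot — 0 pairs.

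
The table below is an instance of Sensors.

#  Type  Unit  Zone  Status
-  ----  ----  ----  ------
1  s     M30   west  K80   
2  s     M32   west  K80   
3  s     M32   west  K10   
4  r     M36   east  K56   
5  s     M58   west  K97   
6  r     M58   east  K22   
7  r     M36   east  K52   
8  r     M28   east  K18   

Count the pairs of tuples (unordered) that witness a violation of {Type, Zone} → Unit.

(Type=s, Zone=west): violating pairs (1,2), (1,3), (1,5), (2,5), (3,5) — 5 pairs.
(Type=r, Zone=east): violating pairs (4,6), (4,8), (6,7), (6,8), (7,8) — 5 pairs.

10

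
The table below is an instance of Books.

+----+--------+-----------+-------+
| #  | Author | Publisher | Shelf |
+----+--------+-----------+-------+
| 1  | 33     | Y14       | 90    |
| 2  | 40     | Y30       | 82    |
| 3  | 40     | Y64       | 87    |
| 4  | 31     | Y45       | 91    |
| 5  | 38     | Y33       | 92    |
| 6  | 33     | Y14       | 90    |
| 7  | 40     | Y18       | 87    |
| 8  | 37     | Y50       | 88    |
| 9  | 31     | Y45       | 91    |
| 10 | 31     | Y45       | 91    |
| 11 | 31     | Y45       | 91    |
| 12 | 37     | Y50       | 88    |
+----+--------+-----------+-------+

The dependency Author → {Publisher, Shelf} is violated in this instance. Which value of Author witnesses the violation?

40

Author=33: rows 1, 6 → {Publisher,Shelf} = (Y14, 90), (Y14, 90) ✓
Author=40: rows 2, 3, 7 → {Publisher,Shelf} takes values {(Y30, 82), (Y64, 87), (Y18, 87)} — violation
Author=31: rows 4, 9, 10, 11 → {Publisher,Shelf} = (Y45, 91), (Y45, 91), (Y45, 91), (Y45, 91) ✓
Author=38: row 5 → {Publisher,Shelf} = (Y33, 92) ✓
Author=37: rows 8, 12 → {Publisher,Shelf} = (Y50, 88), (Y50, 88) ✓
The only Author value with inconsistent RHS is Author=40.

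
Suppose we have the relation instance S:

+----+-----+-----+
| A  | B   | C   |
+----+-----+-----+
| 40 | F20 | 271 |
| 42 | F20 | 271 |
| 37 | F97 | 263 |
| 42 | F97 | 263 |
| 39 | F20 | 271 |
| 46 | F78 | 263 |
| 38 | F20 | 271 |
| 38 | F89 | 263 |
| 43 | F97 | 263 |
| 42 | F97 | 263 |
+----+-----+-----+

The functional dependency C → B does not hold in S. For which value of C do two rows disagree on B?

C=271: 4 rows → B = F20, F20, F20, F20 ✓
C=263: 6 rows → B takes values {F97, F78, F89} — violation
The only C value with inconsistent B is C=263.

263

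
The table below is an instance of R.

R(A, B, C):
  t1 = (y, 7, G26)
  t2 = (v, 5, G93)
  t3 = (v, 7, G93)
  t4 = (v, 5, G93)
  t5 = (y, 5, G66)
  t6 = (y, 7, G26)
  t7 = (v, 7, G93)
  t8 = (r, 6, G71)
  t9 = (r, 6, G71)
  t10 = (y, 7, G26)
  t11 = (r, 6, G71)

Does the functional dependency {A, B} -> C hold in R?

Yes

(A=y, B=7): rows 1, 6, 10 → C = G26, G26, G26 ✓
(A=v, B=5): rows 2, 4 → C = G93, G93 ✓
(A=v, B=7): rows 3, 7 → C = G93, G93 ✓
(A=y, B=5): row 5 → C = G66 ✓
(A=r, B=6): rows 8, 9, 11 → C = G71, G71, G71 ✓
Every {A, B} value is associated with a single C value, so {A, B} -> C holds.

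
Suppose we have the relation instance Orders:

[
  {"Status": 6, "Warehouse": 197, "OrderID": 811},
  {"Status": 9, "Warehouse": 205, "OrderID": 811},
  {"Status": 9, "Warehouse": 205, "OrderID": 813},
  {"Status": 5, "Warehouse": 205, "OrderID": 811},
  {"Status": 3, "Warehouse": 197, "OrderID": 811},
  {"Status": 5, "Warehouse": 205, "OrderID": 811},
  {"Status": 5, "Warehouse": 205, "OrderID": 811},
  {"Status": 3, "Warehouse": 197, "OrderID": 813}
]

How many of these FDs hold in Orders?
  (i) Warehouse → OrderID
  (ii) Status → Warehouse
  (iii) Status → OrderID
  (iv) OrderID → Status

(i) Warehouse → OrderID: Warehouse=197: 3 rows → OrderID takes values {811, 813} — violation; Warehouse=205: 5 rows → OrderID takes values {811, 813} — violation — fails.
(ii) Status → Warehouse: every LHS value maps to a single RHS value — holds.
(iii) Status → OrderID: Status=9: 2 rows → OrderID takes values {811, 813} — violation; Status=3: 2 rows → OrderID takes values {811, 813} — violation — fails.
(iv) OrderID → Status: OrderID=811: 6 rows → Status takes values {6, 9, 5, 3} — violation; OrderID=813: 2 rows → Status takes values {9, 3} — violation — fails.
1 of the 4 dependencies holds.

1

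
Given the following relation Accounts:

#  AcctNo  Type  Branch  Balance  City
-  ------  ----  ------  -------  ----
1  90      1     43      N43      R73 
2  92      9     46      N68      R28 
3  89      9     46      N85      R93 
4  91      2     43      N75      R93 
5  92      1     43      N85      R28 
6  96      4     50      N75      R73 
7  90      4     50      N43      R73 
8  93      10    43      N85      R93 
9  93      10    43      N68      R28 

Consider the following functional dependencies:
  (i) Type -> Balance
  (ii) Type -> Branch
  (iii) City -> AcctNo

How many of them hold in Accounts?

1

(i) Type -> Balance: Type=1: rows 1, 5 → Balance takes values {N43, N85} — violation; Type=9: rows 2, 3 → Balance takes values {N68, N85} — violation; Type=4: rows 6, 7 → Balance takes values {N75, N43} — violation; Type=10: rows 8, 9 → Balance takes values {N85, N68} — violation — fails.
(ii) Type -> Branch: every LHS value maps to a single RHS value — holds.
(iii) City -> AcctNo: City=R73: rows 1, 6, 7 → AcctNo takes values {90, 96} — violation; City=R28: rows 2, 5, 9 → AcctNo takes values {92, 93} — violation; City=R93: rows 3, 4, 8 → AcctNo takes values {89, 91, 93} — violation — fails.
1 of the 3 dependencies holds.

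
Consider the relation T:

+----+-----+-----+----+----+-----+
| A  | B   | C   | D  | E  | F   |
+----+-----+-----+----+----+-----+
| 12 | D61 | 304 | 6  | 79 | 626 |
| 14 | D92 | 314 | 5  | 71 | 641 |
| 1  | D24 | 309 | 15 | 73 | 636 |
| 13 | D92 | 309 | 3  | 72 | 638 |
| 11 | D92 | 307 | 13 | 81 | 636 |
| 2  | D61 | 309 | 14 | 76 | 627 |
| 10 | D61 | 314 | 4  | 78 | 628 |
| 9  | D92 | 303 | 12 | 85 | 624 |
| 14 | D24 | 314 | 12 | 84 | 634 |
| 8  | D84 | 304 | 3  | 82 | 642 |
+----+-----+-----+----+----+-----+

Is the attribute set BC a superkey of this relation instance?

Yes

All 10 rows have distinct BC values, so BC → (all attributes) holds and BC is a superkey.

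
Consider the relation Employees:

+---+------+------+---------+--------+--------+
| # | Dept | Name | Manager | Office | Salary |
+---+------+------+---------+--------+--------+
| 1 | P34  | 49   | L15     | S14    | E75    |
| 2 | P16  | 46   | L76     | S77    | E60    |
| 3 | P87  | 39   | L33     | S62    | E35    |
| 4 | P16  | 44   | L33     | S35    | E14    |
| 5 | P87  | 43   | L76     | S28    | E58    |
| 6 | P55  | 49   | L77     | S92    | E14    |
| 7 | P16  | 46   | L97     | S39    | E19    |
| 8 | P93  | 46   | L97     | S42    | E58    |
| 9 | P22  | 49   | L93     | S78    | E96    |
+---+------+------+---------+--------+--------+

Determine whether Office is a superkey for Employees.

Yes

All 9 rows have distinct Office values, so Office → (all attributes) holds and Office is a superkey.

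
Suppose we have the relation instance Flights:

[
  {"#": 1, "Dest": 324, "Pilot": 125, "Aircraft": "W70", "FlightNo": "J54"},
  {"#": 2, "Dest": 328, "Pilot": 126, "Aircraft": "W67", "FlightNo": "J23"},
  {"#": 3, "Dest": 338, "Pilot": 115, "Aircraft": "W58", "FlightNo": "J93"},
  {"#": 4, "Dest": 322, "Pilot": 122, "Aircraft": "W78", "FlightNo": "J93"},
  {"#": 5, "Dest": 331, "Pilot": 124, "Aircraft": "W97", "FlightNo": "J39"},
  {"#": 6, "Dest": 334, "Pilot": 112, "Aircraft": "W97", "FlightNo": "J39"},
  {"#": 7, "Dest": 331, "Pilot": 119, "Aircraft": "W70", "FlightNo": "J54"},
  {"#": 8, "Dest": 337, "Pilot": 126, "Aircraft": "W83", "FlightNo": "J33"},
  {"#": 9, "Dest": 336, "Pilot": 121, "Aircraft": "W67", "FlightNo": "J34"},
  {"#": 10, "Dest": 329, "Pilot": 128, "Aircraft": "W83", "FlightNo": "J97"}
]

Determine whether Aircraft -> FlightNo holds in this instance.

Aircraft=W70: rows 1, 7 → FlightNo = J54, J54 ✓
Aircraft=W67: rows 2, 9 → FlightNo takes values {J23, J34} — violation
Aircraft=W58: row 3 → FlightNo = J93 ✓
Aircraft=W78: row 4 → FlightNo = J93 ✓
Aircraft=W97: rows 5, 6 → FlightNo = J39, J39 ✓
Aircraft=W83: rows 8, 10 → FlightNo takes values {J33, J97} — violation
Two rows agree on Aircraft but differ on FlightNo, so Aircraft -> FlightNo does not hold.

No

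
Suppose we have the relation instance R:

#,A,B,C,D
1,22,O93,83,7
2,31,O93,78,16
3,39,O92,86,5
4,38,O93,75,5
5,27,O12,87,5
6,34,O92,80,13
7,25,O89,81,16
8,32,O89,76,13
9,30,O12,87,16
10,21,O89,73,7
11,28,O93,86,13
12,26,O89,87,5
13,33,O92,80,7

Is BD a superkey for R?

All 13 rows have distinct BD values, so BD → (all attributes) holds and BD is a superkey.

Yes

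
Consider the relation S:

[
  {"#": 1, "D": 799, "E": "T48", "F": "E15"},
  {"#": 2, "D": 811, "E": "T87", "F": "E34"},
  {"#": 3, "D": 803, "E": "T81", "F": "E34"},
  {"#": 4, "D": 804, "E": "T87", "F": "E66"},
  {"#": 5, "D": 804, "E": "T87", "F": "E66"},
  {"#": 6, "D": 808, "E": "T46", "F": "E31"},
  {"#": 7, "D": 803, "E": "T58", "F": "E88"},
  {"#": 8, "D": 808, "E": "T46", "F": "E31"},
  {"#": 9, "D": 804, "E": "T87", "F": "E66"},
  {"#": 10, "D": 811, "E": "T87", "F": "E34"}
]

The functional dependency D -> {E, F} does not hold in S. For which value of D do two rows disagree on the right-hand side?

D=799: row 1 → {E,F} = (T48, E15) ✓
D=811: rows 2, 10 → {E,F} = (T87, E34), (T87, E34) ✓
D=803: rows 3, 7 → {E,F} takes values {(T81, E34), (T58, E88)} — violation
D=804: rows 4, 5, 9 → {E,F} = (T87, E66), (T87, E66), (T87, E66) ✓
D=808: rows 6, 8 → {E,F} = (T46, E31), (T46, E31) ✓
The only D value with inconsistent RHS is D=803.

803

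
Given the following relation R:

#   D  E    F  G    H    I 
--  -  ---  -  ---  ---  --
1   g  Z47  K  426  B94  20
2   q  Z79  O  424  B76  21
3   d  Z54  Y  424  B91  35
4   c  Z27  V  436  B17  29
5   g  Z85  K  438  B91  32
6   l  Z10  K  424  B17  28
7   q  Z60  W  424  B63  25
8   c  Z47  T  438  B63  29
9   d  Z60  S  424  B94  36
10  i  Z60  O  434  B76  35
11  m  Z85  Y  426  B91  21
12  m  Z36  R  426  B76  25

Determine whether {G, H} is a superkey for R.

Yes

All 12 rows have distinct {G, H} values, so {G, H} → (all attributes) holds and {G, H} is a superkey.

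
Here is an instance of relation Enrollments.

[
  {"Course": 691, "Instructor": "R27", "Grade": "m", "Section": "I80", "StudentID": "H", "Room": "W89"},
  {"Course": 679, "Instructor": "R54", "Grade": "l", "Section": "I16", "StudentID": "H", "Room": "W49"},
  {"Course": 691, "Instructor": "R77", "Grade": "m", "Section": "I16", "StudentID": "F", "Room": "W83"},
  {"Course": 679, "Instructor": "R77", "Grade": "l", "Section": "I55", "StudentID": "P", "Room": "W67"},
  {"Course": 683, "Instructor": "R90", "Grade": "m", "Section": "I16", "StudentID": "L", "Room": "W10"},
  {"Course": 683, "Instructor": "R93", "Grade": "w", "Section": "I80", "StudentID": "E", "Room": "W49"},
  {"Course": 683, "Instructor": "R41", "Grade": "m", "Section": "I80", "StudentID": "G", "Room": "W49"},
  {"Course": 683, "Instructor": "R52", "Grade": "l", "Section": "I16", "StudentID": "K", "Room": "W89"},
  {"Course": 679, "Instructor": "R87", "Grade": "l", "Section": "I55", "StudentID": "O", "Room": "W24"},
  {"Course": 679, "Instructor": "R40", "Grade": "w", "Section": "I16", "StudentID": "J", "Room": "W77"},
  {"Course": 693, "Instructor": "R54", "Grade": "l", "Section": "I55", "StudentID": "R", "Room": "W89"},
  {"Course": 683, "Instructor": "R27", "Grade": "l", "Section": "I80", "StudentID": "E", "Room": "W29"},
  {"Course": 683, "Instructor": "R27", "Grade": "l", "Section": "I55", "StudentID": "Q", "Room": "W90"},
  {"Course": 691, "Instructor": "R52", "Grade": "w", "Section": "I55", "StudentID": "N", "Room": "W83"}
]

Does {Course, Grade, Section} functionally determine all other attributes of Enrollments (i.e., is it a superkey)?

No

Two distinct rows share (Course=679, Grade=l, Section=I55), so {Course, Grade, Section} does not determine every attribute — not a superkey.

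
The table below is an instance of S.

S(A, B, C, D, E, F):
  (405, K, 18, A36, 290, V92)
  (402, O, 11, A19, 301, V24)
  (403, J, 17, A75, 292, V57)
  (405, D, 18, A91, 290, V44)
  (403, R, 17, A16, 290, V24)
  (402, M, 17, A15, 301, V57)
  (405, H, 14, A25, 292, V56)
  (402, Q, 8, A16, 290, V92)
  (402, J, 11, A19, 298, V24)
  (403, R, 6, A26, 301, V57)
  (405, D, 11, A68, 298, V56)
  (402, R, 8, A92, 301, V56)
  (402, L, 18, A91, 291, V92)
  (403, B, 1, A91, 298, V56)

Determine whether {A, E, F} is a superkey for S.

Yes

All 14 rows have distinct {A, E, F} values, so {A, E, F} → (all attributes) holds and {A, E, F} is a superkey.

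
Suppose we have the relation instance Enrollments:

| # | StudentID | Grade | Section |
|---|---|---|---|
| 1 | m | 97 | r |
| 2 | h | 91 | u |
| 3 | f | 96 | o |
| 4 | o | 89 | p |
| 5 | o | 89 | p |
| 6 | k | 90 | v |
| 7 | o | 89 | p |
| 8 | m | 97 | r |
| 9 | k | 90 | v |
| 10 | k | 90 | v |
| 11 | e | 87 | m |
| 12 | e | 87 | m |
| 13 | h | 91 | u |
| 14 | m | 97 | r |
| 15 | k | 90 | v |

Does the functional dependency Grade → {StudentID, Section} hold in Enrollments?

Grade=97: rows 1, 8, 14 → {StudentID,Section} = (m, r), (m, r), (m, r) ✓
Grade=91: rows 2, 13 → {StudentID,Section} = (h, u), (h, u) ✓
Grade=96: row 3 → {StudentID,Section} = (f, o) ✓
Grade=89: rows 4, 5, 7 → {StudentID,Section} = (o, p), (o, p), (o, p) ✓
Grade=90: rows 6, 9, 10, 15 → {StudentID,Section} = (k, v), (k, v), (k, v), (k, v) ✓
Grade=87: rows 11, 12 → {StudentID,Section} = (e, m), (e, m) ✓
Every Grade value is associated with a single {StudentID, Section} value, so Grade → {StudentID, Section} holds.

Yes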